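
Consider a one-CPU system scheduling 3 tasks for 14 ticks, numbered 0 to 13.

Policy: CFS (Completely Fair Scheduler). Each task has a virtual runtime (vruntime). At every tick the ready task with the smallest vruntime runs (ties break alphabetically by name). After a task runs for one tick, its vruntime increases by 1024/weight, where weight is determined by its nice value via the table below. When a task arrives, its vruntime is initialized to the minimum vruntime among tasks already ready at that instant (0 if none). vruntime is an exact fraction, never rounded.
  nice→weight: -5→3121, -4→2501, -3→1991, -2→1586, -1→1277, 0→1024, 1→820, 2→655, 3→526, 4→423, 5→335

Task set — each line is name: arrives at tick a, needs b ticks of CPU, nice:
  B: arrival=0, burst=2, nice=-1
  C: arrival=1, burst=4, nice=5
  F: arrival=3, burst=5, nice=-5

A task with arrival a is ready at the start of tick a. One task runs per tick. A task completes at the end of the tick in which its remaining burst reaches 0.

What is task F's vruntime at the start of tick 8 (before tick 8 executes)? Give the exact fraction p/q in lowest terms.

t=0: vr[B=0] → run B
t=1: vr[B=1024/1277 C=1024/1277] → run B
t=2: vr[C=1024/1277] → run C
t=3: vr[C=1650688/427795 F=1650688/427795] → run C
t=4: vr[C=2958336/427795 F=1650688/427795] → run F
t=5: vr[C=2958336/427795 F=5589859328/1335148195] → run F
t=6: vr[C=2958336/427795 F=6027921408/1335148195] → run F
t=7: vr[C=2958336/427795 F=6465983488/1335148195] → run F
t=8: vr[C=2958336/427795 F=6904045568/1335148195] → run F
t=9: vr[C=2958336/427795] → run C
t=10: vr[C=4265984/427795] → run C
t=11: (idle)
t=12: (idle)
t=13: (idle)

vruntime(F, start of tick 8) = 6904045568/1335148195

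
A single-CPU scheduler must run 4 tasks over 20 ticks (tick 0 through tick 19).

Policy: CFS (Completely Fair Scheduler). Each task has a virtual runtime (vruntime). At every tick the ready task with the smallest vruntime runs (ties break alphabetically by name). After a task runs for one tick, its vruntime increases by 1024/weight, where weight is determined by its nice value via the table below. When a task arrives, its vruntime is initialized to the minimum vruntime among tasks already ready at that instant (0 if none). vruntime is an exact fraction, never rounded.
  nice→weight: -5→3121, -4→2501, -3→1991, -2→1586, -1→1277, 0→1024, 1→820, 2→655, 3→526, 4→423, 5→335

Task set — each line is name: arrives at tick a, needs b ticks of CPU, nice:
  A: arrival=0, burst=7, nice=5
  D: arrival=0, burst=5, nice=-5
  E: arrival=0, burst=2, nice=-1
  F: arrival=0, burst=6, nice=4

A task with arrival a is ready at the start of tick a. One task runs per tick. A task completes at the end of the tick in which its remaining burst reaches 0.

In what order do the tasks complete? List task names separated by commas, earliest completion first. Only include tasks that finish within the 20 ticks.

t=0: vr[A=0 D=0 E=0 F=0] → run A
t=1: vr[A=1024/335 D=0 E=0 F=0] → run D
t=2: vr[A=1024/335 D=1024/3121 E=0 F=0] → run E
t=3: vr[A=1024/335 D=1024/3121 E=1024/1277 F=0] → run F
t=4: vr[A=1024/335 D=1024/3121 E=1024/1277 F=1024/423] → run D
t=5: vr[A=1024/335 D=2048/3121 E=1024/1277 F=1024/423] → run D
t=6: vr[A=1024/335 D=3072/3121 E=1024/1277 F=1024/423] → run E
t=7: vr[A=1024/335 D=3072/3121 F=1024/423] → run D
t=8: vr[A=1024/335 D=4096/3121 F=1024/423] → run D
t=9: vr[A=1024/335 F=1024/423] → run F
t=10: vr[A=1024/335 F=2048/423] → run A
t=11: vr[A=2048/335 F=2048/423] → run F
t=12: vr[A=2048/335 F=1024/141] → run A
t=13: vr[A=3072/335 F=1024/141] → run F
t=14: vr[A=3072/335 F=4096/423] → run A
t=15: vr[A=4096/335 F=4096/423] → run F
t=16: vr[A=4096/335 F=5120/423] → run F
t=17: vr[A=4096/335] → run A
t=18: vr[A=1024/67] → run A
t=19: vr[A=6144/335] → run A

completion order = E, D, F, A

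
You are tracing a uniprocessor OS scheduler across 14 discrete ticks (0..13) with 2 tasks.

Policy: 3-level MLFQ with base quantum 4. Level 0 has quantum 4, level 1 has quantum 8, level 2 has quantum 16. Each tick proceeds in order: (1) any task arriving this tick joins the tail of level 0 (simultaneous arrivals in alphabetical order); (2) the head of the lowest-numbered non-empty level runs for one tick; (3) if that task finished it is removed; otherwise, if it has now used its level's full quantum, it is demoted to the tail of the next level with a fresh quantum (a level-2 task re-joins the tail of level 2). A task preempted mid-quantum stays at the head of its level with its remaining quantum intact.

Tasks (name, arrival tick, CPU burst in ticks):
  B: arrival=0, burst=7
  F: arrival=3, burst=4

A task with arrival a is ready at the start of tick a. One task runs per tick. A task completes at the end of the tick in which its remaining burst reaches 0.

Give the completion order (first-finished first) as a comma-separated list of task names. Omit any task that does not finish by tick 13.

t=0: L0/L1/L2 = B/-/- → run B
t=1: L0/L1/L2 = B/-/- → run B
t=2: L0/L1/L2 = B/-/- → run B
t=3: L0/L1/L2 = BF/-/- → run B
t=4: L0/L1/L2 = F/B/- → run F
t=5: L0/L1/L2 = F/B/- → run F
t=6: L0/L1/L2 = F/B/- → run F
t=7: L0/L1/L2 = F/B/- → run F
t=8: L0/L1/L2 = -/B/- → run B
t=9: L0/L1/L2 = -/B/- → run B
t=10: L0/L1/L2 = -/B/- → run B
t=11: (idle)
t=12: (idle)
t=13: (idle)

completion order = F, B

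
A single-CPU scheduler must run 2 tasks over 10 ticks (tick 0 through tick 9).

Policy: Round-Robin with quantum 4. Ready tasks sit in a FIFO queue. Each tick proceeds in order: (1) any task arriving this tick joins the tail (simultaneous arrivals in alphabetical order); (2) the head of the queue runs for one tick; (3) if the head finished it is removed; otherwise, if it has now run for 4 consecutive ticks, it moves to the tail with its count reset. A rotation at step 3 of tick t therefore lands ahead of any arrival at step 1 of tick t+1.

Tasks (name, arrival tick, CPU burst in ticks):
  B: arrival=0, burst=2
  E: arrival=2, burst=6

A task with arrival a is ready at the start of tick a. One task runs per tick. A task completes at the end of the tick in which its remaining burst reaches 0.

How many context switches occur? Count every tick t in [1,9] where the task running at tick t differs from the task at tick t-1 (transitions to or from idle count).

t=0: queue=[B] q_used=0 → run B
t=1: queue=[B] q_used=1 → run B
t=2: queue=[E] q_used=0 → run E
t=3: queue=[E] q_used=1 → run E
t=4: queue=[E] q_used=2 → run E
t=5: queue=[E] q_used=3 → run E
t=6: queue=[E] q_used=0 → run E
t=7: queue=[E] q_used=1 → run E
t=8: (idle)
t=9: (idle)

context switches = 2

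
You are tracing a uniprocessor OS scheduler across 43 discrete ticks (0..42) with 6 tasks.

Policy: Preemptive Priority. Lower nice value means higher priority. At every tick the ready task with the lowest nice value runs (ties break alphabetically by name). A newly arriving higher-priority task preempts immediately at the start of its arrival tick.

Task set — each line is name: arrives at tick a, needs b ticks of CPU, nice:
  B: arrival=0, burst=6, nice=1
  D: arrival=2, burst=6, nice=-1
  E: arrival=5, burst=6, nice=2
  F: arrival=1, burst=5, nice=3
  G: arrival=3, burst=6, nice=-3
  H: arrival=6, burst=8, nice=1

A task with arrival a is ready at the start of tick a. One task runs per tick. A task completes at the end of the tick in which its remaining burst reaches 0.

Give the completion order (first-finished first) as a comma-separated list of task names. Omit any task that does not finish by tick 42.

completion order = G, D, B, H, E, F

t=0: ready={B} → run B
t=1: ready={B,F} → run B
t=2: ready={B,D,F} → run D
t=3: ready={B,D,F,G} → run G
t=4: ready={B,D,F,G} → run G
t=5: ready={B,D,E,F,G} → run G
t=6: ready={B,D,E,F,G,H} → run G
t=7: ready={B,D,E,F,G,H} → run G
t=8: ready={B,D,E,F,G,H} → run G
t=9: ready={B,D,E,F,H} → run D
t=10: ready={B,D,E,F,H} → run D
t=11: ready={B,D,E,F,H} → run D
t=12: ready={B,D,E,F,H} → run D
t=13: ready={B,D,E,F,H} → run D
t=14: ready={B,E,F,H} → run B
t=15: ready={B,E,F,H} → run B
t=16: ready={B,E,F,H} → run B
t=17: ready={B,E,F,H} → run B
t=18: ready={E,F,H} → run H
t=19: ready={E,F,H} → run H
t=20: ready={E,F,H} → run H
t=21: ready={E,F,H} → run H
t=22: ready={E,F,H} → run H
t=23: ready={E,F,H} → run H
t=24: ready={E,F,H} → run H
t=25: ready={E,F,H} → run H
t=26: ready={E,F} → run E
t=27: ready={E,F} → run E
t=28: ready={E,F} → run E
t=29: ready={E,F} → run E
t=30: ready={E,F} → run E
t=31: ready={E,F} → run E
t=32: ready={F} → run F
t=33: ready={F} → run F
t=34: ready={F} → run F
t=35: ready={F} → run F
t=36: ready={F} → run F
t=37: (idle)
t=38: (idle)
t=39: (idle)
t=40: (idle)
t=41: (idle)
t=42: (idle)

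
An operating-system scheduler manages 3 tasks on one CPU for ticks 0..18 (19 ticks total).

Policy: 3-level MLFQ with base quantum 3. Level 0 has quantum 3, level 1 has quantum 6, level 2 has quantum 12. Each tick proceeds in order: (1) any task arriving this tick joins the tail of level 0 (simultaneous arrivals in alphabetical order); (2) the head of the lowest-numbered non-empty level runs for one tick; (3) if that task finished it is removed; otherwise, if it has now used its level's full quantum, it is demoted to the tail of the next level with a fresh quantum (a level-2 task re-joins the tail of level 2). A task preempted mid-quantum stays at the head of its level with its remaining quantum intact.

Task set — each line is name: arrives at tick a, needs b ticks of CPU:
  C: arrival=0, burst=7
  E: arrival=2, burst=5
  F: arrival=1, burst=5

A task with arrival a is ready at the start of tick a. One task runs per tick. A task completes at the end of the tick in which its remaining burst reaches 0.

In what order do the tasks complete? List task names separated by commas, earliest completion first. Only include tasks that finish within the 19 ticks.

completion order = C, F, E

t=0: L0/L1/L2 = C/-/- → run C
t=1: L0/L1/L2 = CF/-/- → run C
t=2: L0/L1/L2 = CFE/-/- → run C
t=3: L0/L1/L2 = FE/C/- → run F
t=4: L0/L1/L2 = FE/C/- → run F
t=5: L0/L1/L2 = FE/C/- → run F
t=6: L0/L1/L2 = E/CF/- → run E
t=7: L0/L1/L2 = E/CF/- → run E
t=8: L0/L1/L2 = E/CF/- → run E
t=9: L0/L1/L2 = -/CFE/- → run C
t=10: L0/L1/L2 = -/CFE/- → run C
t=11: L0/L1/L2 = -/CFE/- → run C
t=12: L0/L1/L2 = -/CFE/- → run C
t=13: L0/L1/L2 = -/FE/- → run F
t=14: L0/L1/L2 = -/FE/- → run F
t=15: L0/L1/L2 = -/E/- → run E
t=16: L0/L1/L2 = -/E/- → run E
t=17: (idle)
t=18: (idle)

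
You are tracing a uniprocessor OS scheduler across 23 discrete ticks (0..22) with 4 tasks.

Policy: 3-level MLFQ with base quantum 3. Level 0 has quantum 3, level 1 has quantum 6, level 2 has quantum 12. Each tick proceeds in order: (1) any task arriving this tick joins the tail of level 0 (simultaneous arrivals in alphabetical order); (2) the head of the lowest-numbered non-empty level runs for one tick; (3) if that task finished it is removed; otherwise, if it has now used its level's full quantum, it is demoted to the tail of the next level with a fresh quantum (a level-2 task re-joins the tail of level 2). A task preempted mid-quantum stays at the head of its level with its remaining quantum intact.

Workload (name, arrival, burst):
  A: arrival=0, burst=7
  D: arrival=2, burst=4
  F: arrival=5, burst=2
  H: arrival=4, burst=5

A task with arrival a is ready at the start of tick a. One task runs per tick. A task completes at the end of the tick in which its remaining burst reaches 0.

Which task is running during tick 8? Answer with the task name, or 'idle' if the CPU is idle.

t=0: L0/L1/L2 = A/-/- → run A
t=1: L0/L1/L2 = A/-/- → run A
t=2: L0/L1/L2 = AD/-/- → run A
t=3: L0/L1/L2 = D/A/- → run D
t=4: L0/L1/L2 = DH/A/- → run D
t=5: L0/L1/L2 = DHF/A/- → run D
t=6: L0/L1/L2 = HF/AD/- → run H
t=7: L0/L1/L2 = HF/AD/- → run H
t=8: L0/L1/L2 = HF/AD/- → run H
t=9: L0/L1/L2 = F/ADH/- → run F
t=10: L0/L1/L2 = F/ADH/- → run F
t=11: L0/L1/L2 = -/ADH/- → run A
t=12: L0/L1/L2 = -/ADH/- → run A
t=13: L0/L1/L2 = -/ADH/- → run A
t=14: L0/L1/L2 = -/ADH/- → run A
t=15: L0/L1/L2 = -/DH/- → run D
t=16: L0/L1/L2 = -/H/- → run H
t=17: L0/L1/L2 = -/H/- → run H
t=18: (idle)
t=19: (idle)
t=20: (idle)
t=21: (idle)
t=22: (idle)

running at tick 8 = H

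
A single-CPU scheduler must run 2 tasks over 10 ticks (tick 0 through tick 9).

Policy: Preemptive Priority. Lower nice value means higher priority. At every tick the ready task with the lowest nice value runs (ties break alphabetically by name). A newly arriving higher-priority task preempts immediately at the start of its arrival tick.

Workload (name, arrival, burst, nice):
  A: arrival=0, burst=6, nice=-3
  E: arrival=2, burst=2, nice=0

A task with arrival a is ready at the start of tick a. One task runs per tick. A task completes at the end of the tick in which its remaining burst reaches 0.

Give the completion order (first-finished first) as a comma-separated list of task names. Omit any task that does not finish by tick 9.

completion order = A, E

t=0: ready={A} → run A
t=1: ready={A} → run A
t=2: ready={A,E} → run A
t=3: ready={A,E} → run A
t=4: ready={A,E} → run A
t=5: ready={A,E} → run A
t=6: ready={E} → run E
t=7: ready={E} → run E
t=8: (idle)
t=9: (idle)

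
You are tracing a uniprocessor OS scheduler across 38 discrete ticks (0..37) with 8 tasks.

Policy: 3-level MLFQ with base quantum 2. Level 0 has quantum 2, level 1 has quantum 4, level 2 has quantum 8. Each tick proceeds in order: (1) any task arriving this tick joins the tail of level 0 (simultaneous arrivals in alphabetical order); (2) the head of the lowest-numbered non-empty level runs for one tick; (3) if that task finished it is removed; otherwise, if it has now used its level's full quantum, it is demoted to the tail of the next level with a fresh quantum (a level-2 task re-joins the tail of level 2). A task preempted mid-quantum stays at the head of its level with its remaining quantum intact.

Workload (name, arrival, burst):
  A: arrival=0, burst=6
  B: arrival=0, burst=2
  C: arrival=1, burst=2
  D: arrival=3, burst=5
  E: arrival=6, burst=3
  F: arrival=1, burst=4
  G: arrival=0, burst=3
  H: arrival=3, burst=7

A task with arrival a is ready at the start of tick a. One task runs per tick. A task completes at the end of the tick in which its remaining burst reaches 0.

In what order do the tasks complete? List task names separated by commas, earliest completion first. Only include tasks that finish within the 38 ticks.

completion order = B, C, A, G, F, D, E, H

t=0: L0/L1/L2 = ABG/-/- → run A
t=1: L0/L1/L2 = ABGCF/-/- → run A
t=2: L0/L1/L2 = BGCF/A/- → run B
t=3: L0/L1/L2 = BGCFDH/A/- → run B
t=4: L0/L1/L2 = GCFDH/A/- → run G
t=5: L0/L1/L2 = GCFDH/A/- → run G
t=6: L0/L1/L2 = CFDHE/AG/- → run C
t=7: L0/L1/L2 = CFDHE/AG/- → run C
t=8: L0/L1/L2 = FDHE/AG/- → run F
t=9: L0/L1/L2 = FDHE/AG/- → run F
t=10: L0/L1/L2 = DHE/AGF/- → run D
t=11: L0/L1/L2 = DHE/AGF/- → run D
t=12: L0/L1/L2 = HE/AGFD/- → run H
t=13: L0/L1/L2 = HE/AGFD/- → run H
t=14: L0/L1/L2 = E/AGFDH/- → run E
t=15: L0/L1/L2 = E/AGFDH/- → run E
t=16: L0/L1/L2 = -/AGFDHE/- → run A
t=17: L0/L1/L2 = -/AGFDHE/- → run A
t=18: L0/L1/L2 = -/AGFDHE/- → run A
t=19: L0/L1/L2 = -/AGFDHE/- → run A
t=20: L0/L1/L2 = -/GFDHE/- → run G
t=21: L0/L1/L2 = -/FDHE/- → run F
t=22: L0/L1/L2 = -/FDHE/- → run F
t=23: L0/L1/L2 = -/DHE/- → run D
t=24: L0/L1/L2 = -/DHE/- → run D
t=25: L0/L1/L2 = -/DHE/- → run D
t=26: L0/L1/L2 = -/HE/- → run H
t=27: L0/L1/L2 = -/HE/- → run H
t=28: L0/L1/L2 = -/HE/- → run H
t=29: L0/L1/L2 = -/HE/- → run H
t=30: L0/L1/L2 = -/E/H → run E
t=31: L0/L1/L2 = -/-/H → run H
t=32: (idle)
t=33: (idle)
t=34: (idle)
t=35: (idle)
t=36: (idle)
t=37: (idle)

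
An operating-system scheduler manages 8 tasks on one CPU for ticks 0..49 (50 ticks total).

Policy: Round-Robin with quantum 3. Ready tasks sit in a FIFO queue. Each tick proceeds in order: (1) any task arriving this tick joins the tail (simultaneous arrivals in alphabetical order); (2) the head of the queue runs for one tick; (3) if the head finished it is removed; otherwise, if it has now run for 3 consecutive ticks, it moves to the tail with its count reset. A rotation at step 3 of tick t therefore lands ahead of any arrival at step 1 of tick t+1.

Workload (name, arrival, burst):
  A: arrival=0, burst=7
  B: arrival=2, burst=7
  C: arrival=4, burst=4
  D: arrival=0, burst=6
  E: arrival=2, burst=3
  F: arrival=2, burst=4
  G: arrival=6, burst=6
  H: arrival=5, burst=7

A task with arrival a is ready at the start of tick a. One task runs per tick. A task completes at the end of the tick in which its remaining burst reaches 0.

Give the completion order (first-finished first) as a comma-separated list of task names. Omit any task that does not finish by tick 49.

t=0: queue=[A,D] q_used=0 → run A
t=1: queue=[A,D] q_used=1 → run A
t=2: queue=[A,D,B,E,F] q_used=2 → run A
t=3: queue=[D,B,E,F,A] q_used=0 → run D
t=4: queue=[D,B,E,F,A,C] q_used=1 → run D
t=5: queue=[D,B,E,F,A,C,H] q_used=2 → run D
t=6: queue=[B,E,F,A,C,H,D,G] q_used=0 → run B
t=7: queue=[B,E,F,A,C,H,D,G] q_used=1 → run B
t=8: queue=[B,E,F,A,C,H,D,G] q_used=2 → run B
t=9: queue=[E,F,A,C,H,D,G,B] q_used=0 → run E
t=10: queue=[E,F,A,C,H,D,G,B] q_used=1 → run E
t=11: queue=[E,F,A,C,H,D,G,B] q_used=2 → run E
t=12: queue=[F,A,C,H,D,G,B] q_used=0 → run F
t=13: queue=[F,A,C,H,D,G,B] q_used=1 → run F
t=14: queue=[F,A,C,H,D,G,B] q_used=2 → run F
t=15: queue=[A,C,H,D,G,B,F] q_used=0 → run A
t=16: queue=[A,C,H,D,G,B,F] q_used=1 → run A
t=17: queue=[A,C,H,D,G,B,F] q_used=2 → run A
t=18: queue=[C,H,D,G,B,F,A] q_used=0 → run C
t=19: queue=[C,H,D,G,B,F,A] q_used=1 → run C
t=20: queue=[C,H,D,G,B,F,A] q_used=2 → run C
t=21: queue=[H,D,G,B,F,A,C] q_used=0 → run H
t=22: queue=[H,D,G,B,F,A,C] q_used=1 → run H
t=23: queue=[H,D,G,B,F,A,C] q_used=2 → run H
t=24: queue=[D,G,B,F,A,C,H] q_used=0 → run D
t=25: queue=[D,G,B,F,A,C,H] q_used=1 → run D
t=26: queue=[D,G,B,F,A,C,H] q_used=2 → run D
t=27: queue=[G,B,F,A,C,H] q_used=0 → run G
t=28: queue=[G,B,F,A,C,H] q_used=1 → run G
t=29: queue=[G,B,F,A,C,H] q_used=2 → run G
t=30: queue=[B,F,A,C,H,G] q_used=0 → run B
t=31: queue=[B,F,A,C,H,G] q_used=1 → run B
t=32: queue=[B,F,A,C,H,G] q_used=2 → run B
t=33: queue=[F,A,C,H,G,B] q_used=0 → run F
t=34: queue=[A,C,H,G,B] q_used=0 → run A
t=35: queue=[C,H,G,B] q_used=0 → run C
t=36: queue=[H,G,B] q_used=0 → run H
t=37: queue=[H,G,B] q_used=1 → run H
t=38: queue=[H,G,B] q_used=2 → run H
t=39: queue=[G,B,H] q_used=0 → run G
t=40: queue=[G,B,H] q_used=1 → run G
t=41: queue=[G,B,H] q_used=2 → run G
t=42: queue=[B,H] q_used=0 → run B
t=43: queue=[H] q_used=0 → run H
t=44: (idle)
t=45: (idle)
t=46: (idle)
t=47: (idle)
t=48: (idle)
t=49: (idle)

completion order = E, D, F, A, C, G, B, H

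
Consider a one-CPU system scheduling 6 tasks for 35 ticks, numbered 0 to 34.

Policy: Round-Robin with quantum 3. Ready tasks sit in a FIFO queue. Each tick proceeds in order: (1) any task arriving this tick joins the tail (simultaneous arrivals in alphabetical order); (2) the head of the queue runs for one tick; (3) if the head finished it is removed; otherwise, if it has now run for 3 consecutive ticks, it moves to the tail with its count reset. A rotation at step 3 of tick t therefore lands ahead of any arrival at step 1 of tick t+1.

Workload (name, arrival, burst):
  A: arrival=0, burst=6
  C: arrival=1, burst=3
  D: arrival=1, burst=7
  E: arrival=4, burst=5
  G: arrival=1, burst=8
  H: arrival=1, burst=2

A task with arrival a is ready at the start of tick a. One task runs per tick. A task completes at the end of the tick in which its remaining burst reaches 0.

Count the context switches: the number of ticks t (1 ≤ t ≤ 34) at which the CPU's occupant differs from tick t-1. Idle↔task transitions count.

t=0: queue=[A] q_used=0 → run A
t=1: queue=[A,C,D,G,H] q_used=1 → run A
t=2: queue=[A,C,D,G,H] q_used=2 → run A
t=3: queue=[C,D,G,H,A] q_used=0 → run C
t=4: queue=[C,D,G,H,A,E] q_used=1 → run C
t=5: queue=[C,D,G,H,A,E] q_used=2 → run C
t=6: queue=[D,G,H,A,E] q_used=0 → run D
t=7: queue=[D,G,H,A,E] q_used=1 → run D
t=8: queue=[D,G,H,A,E] q_used=2 → run D
t=9: queue=[G,H,A,E,D] q_used=0 → run G
t=10: queue=[G,H,A,E,D] q_used=1 → run G
t=11: queue=[G,H,A,E,D] q_used=2 → run G
t=12: queue=[H,A,E,D,G] q_used=0 → run H
t=13: queue=[H,A,E,D,G] q_used=1 → run H
t=14: queue=[A,E,D,G] q_used=0 → run A
t=15: queue=[A,E,D,G] q_used=1 → run A
t=16: queue=[A,E,D,G] q_used=2 → run A
t=17: queue=[E,D,G] q_used=0 → run E
t=18: queue=[E,D,G] q_used=1 → run E
t=19: queue=[E,D,G] q_used=2 → run E
t=20: queue=[D,G,E] q_used=0 → run D
t=21: queue=[D,G,E] q_used=1 → run D
t=22: queue=[D,G,E] q_used=2 → run D
t=23: queue=[G,E,D] q_used=0 → run G
t=24: queue=[G,E,D] q_used=1 → run G
t=25: queue=[G,E,D] q_used=2 → run G
t=26: queue=[E,D,G] q_used=0 → run E
t=27: queue=[E,D,G] q_used=1 → run E
t=28: queue=[D,G] q_used=0 → run D
t=29: queue=[G] q_used=0 → run G
t=30: queue=[G] q_used=1 → run G
t=31: (idle)
t=32: (idle)
t=33: (idle)
t=34: (idle)

context switches = 12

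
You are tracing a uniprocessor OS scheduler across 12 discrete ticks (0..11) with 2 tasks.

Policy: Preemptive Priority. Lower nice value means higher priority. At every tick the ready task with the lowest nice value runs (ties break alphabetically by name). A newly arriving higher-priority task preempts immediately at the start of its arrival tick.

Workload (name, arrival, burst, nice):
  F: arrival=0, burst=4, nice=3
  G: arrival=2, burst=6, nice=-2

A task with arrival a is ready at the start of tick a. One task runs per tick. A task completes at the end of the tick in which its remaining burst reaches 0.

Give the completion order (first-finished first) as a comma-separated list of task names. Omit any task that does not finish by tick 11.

t=0: ready={F} → run F
t=1: ready={F} → run F
t=2: ready={F,G} → run G
t=3: ready={F,G} → run G
t=4: ready={F,G} → run G
t=5: ready={F,G} → run G
t=6: ready={F,G} → run G
t=7: ready={F,G} → run G
t=8: ready={F} → run F
t=9: ready={F} → run F
t=10: (idle)
t=11: (idle)

completion order = G, F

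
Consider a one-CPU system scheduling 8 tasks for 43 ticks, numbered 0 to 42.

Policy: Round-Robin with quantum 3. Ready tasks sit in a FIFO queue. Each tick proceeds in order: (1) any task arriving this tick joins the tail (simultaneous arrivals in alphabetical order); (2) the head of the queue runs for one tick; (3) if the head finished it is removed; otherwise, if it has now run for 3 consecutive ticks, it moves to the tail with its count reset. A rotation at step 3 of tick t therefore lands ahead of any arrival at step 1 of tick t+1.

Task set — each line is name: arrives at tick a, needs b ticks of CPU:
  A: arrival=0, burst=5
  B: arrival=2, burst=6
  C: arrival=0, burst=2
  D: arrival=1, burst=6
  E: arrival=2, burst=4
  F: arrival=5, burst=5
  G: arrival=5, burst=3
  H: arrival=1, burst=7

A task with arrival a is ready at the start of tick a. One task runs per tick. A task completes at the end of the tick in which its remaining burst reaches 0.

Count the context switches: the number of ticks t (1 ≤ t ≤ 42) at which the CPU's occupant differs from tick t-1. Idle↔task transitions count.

t=0: queue=[A,C] q_used=0 → run A
t=1: queue=[A,C,D,H] q_used=1 → run A
t=2: queue=[A,C,D,H,B,E] q_used=2 → run A
t=3: queue=[C,D,H,B,E,A] q_used=0 → run C
t=4: queue=[C,D,H,B,E,A] q_used=1 → run C
t=5: queue=[D,H,B,E,A,F,G] q_used=0 → run D
t=6: queue=[D,H,B,E,A,F,G] q_used=1 → run D
t=7: queue=[D,H,B,E,A,F,G] q_used=2 → run D
t=8: queue=[H,B,E,A,F,G,D] q_used=0 → run H
t=9: queue=[H,B,E,A,F,G,D] q_used=1 → run H
t=10: queue=[H,B,E,A,F,G,D] q_used=2 → run H
t=11: queue=[B,E,A,F,G,D,H] q_used=0 → run B
t=12: queue=[B,E,A,F,G,D,H] q_used=1 → run B
t=13: queue=[B,E,A,F,G,D,H] q_used=2 → run B
t=14: queue=[E,A,F,G,D,H,B] q_used=0 → run E
t=15: queue=[E,A,F,G,D,H,B] q_used=1 → run E
t=16: queue=[E,A,F,G,D,H,B] q_used=2 → run E
t=17: queue=[A,F,G,D,H,B,E] q_used=0 → run A
t=18: queue=[A,F,G,D,H,B,E] q_used=1 → run A
t=19: queue=[F,G,D,H,B,E] q_used=0 → run F
t=20: queue=[F,G,D,H,B,E] q_used=1 → run F
t=21: queue=[F,G,D,H,B,E] q_used=2 → run F
t=22: queue=[G,D,H,B,E,F] q_used=0 → run G
t=23: queue=[G,D,H,B,E,F] q_used=1 → run G
t=24: queue=[G,D,H,B,E,F] q_used=2 → run G
t=25: queue=[D,H,B,E,F] q_used=0 → run D
t=26: queue=[D,H,B,E,F] q_used=1 → run D
t=27: queue=[D,H,B,E,F] q_used=2 → run D
t=28: queue=[H,B,E,F] q_used=0 → run H
t=29: queue=[H,B,E,F] q_used=1 → run H
t=30: queue=[H,B,E,F] q_used=2 → run H
t=31: queue=[B,E,F,H] q_used=0 → run B
t=32: queue=[B,E,F,H] q_used=1 → run B
t=33: queue=[B,E,F,H] q_used=2 → run B
t=34: queue=[E,F,H] q_used=0 → run E
t=35: queue=[F,H] q_used=0 → run F
t=36: queue=[F,H] q_used=1 → run F
t=37: queue=[H] q_used=0 → run H
t=38: (idle)
t=39: (idle)
t=40: (idle)
t=41: (idle)
t=42: (idle)

context switches = 15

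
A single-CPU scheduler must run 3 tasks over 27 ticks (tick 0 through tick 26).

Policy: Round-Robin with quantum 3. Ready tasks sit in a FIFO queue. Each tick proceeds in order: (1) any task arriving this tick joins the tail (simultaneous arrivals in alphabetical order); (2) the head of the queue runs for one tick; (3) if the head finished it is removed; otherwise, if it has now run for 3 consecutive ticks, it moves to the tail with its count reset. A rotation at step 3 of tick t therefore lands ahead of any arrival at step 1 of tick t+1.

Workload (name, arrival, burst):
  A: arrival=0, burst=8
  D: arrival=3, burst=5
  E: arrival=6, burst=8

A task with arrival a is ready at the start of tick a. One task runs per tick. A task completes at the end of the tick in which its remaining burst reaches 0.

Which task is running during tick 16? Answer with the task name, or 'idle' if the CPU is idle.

running at tick 16 = E

t=0: queue=[A] q_used=0 → run A
t=1: queue=[A] q_used=1 → run A
t=2: queue=[A] q_used=2 → run A
t=3: queue=[A,D] q_used=0 → run A
t=4: queue=[A,D] q_used=1 → run A
t=5: queue=[A,D] q_used=2 → run A
t=6: queue=[D,A,E] q_used=0 → run D
t=7: queue=[D,A,E] q_used=1 → run D
t=8: queue=[D,A,E] q_used=2 → run D
t=9: queue=[A,E,D] q_used=0 → run A
t=10: queue=[A,E,D] q_used=1 → run A
t=11: queue=[E,D] q_used=0 → run E
t=12: queue=[E,D] q_used=1 → run E
t=13: queue=[E,D] q_used=2 → run E
t=14: queue=[D,E] q_used=0 → run D
t=15: queue=[D,E] q_used=1 → run D
t=16: queue=[E] q_used=0 → run E
t=17: queue=[E] q_used=1 → run E
t=18: queue=[E] q_used=2 → run E
t=19: queue=[E] q_used=0 → run E
t=20: queue=[E] q_used=1 → run E
t=21: (idle)
t=22: (idle)
t=23: (idle)
t=24: (idle)
t=25: (idle)
t=26: (idle)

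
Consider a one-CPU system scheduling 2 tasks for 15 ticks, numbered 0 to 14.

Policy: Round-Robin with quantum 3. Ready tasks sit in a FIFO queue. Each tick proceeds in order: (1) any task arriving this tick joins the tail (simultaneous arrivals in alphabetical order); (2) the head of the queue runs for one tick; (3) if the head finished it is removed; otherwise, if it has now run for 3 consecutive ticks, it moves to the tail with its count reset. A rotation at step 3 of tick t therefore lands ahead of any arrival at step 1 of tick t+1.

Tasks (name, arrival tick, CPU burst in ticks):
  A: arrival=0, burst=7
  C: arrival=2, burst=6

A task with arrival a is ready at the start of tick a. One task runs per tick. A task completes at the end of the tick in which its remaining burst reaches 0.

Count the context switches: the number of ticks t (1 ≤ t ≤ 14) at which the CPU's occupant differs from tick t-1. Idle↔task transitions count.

t=0: queue=[A] q_used=0 → run A
t=1: queue=[A] q_used=1 → run A
t=2: queue=[A,C] q_used=2 → run A
t=3: queue=[C,A] q_used=0 → run C
t=4: queue=[C,A] q_used=1 → run C
t=5: queue=[C,A] q_used=2 → run C
t=6: queue=[A,C] q_used=0 → run A
t=7: queue=[A,C] q_used=1 → run A
t=8: queue=[A,C] q_used=2 → run A
t=9: queue=[C,A] q_used=0 → run C
t=10: queue=[C,A] q_used=1 → run C
t=11: queue=[C,A] q_used=2 → run C
t=12: queue=[A] q_used=0 → run A
t=13: (idle)
t=14: (idle)

context switches = 5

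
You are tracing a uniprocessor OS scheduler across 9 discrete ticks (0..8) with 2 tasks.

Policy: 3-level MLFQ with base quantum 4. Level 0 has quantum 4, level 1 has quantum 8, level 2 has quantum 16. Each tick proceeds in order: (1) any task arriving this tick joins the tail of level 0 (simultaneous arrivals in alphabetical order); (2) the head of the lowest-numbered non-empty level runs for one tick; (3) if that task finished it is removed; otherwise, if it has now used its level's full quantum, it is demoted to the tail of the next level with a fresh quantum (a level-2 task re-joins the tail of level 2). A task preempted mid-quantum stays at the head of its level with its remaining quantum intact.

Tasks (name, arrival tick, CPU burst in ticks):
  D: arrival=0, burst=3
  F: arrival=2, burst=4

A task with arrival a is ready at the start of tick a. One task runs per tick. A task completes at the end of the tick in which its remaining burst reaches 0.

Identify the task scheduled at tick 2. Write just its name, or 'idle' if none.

t=0: L0/L1/L2 = D/-/- → run D
t=1: L0/L1/L2 = D/-/- → run D
t=2: L0/L1/L2 = DF/-/- → run D
t=3: L0/L1/L2 = F/-/- → run F
t=4: L0/L1/L2 = F/-/- → run F
t=5: L0/L1/L2 = F/-/- → run F
t=6: L0/L1/L2 = F/-/- → run F
t=7: (idle)
t=8: (idle)

running at tick 2 = D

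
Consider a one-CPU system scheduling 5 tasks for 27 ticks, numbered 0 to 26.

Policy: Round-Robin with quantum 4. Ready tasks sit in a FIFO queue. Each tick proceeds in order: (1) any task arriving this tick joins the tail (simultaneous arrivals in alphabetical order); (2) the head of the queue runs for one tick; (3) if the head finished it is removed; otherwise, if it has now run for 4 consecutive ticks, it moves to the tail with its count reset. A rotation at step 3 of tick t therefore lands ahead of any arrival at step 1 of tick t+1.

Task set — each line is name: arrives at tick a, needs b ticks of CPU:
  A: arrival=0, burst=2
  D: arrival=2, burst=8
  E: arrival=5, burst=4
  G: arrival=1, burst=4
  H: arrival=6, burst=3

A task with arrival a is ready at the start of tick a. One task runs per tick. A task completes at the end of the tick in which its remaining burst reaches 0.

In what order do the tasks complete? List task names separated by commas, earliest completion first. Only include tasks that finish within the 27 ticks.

completion order = A, G, E, H, D

t=0: queue=[A] q_used=0 → run A
t=1: queue=[A,G] q_used=1 → run A
t=2: queue=[G,D] q_used=0 → run G
t=3: queue=[G,D] q_used=1 → run G
t=4: queue=[G,D] q_used=2 → run G
t=5: queue=[G,D,E] q_used=3 → run G
t=6: queue=[D,E,H] q_used=0 → run D
t=7: queue=[D,E,H] q_used=1 → run D
t=8: queue=[D,E,H] q_used=2 → run D
t=9: queue=[D,E,H] q_used=3 → run D
t=10: queue=[E,H,D] q_used=0 → run E
t=11: queue=[E,H,D] q_used=1 → run E
t=12: queue=[E,H,D] q_used=2 → run E
t=13: queue=[E,H,D] q_used=3 → run E
t=14: queue=[H,D] q_used=0 → run H
t=15: queue=[H,D] q_used=1 → run H
t=16: queue=[H,D] q_used=2 → run H
t=17: queue=[D] q_used=0 → run D
t=18: queue=[D] q_used=1 → run D
t=19: queue=[D] q_used=2 → run D
t=20: queue=[D] q_used=3 → run D
t=21: (idle)
t=22: (idle)
t=23: (idle)
t=24: (idle)
t=25: (idle)
t=26: (idle)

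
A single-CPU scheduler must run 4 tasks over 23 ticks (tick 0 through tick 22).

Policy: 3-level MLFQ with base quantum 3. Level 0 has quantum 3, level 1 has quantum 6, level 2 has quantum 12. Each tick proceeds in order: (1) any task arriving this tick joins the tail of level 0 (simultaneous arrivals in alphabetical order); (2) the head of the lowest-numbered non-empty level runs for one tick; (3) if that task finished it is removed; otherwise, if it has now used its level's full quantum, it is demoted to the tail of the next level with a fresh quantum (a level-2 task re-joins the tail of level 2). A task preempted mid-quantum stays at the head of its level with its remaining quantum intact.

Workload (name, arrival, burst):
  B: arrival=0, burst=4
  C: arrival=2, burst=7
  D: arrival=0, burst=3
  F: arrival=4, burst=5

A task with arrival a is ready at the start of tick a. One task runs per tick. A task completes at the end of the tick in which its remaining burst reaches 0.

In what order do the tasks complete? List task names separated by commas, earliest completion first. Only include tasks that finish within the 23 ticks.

completion order = D, B, C, F

t=0: L0/L1/L2 = BD/-/- → run B
t=1: L0/L1/L2 = BD/-/- → run B
t=2: L0/L1/L2 = BDC/-/- → run B
t=3: L0/L1/L2 = DC/B/- → run D
t=4: L0/L1/L2 = DCF/B/- → run D
t=5: L0/L1/L2 = DCF/B/- → run D
t=6: L0/L1/L2 = CF/B/- → run C
t=7: L0/L1/L2 = CF/B/- → run C
t=8: L0/L1/L2 = CF/B/- → run C
t=9: L0/L1/L2 = F/BC/- → run F
t=10: L0/L1/L2 = F/BC/- → run F
t=11: L0/L1/L2 = F/BC/- → run F
t=12: L0/L1/L2 = -/BCF/- → run B
t=13: L0/L1/L2 = -/CF/- → run C
t=14: L0/L1/L2 = -/CF/- → run C
t=15: L0/L1/L2 = -/CF/- → run C
t=16: L0/L1/L2 = -/CF/- → run C
t=17: L0/L1/L2 = -/F/- → run F
t=18: L0/L1/L2 = -/F/- → run F
t=19: (idle)
t=20: (idle)
t=21: (idle)
t=22: (idle)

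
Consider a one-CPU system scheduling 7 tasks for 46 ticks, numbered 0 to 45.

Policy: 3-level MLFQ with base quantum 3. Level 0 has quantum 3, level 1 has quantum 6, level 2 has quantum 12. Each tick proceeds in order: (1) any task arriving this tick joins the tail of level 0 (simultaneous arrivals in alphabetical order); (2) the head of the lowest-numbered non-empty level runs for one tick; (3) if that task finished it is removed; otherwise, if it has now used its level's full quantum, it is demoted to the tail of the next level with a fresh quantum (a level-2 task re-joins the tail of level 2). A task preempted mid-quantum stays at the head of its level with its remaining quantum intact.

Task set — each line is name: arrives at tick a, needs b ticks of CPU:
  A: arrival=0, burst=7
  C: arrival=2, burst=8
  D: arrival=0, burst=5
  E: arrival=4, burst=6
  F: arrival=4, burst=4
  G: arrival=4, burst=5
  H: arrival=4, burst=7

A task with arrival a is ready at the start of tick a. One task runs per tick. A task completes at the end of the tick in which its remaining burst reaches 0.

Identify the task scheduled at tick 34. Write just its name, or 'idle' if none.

running at tick 34 = E

t=0: L0/L1/L2 = AD/-/- → run A
t=1: L0/L1/L2 = AD/-/- → run A
t=2: L0/L1/L2 = ADC/-/- → run A
t=3: L0/L1/L2 = DC/A/- → run D
t=4: L0/L1/L2 = DCEFGH/A/- → run D
t=5: L0/L1/L2 = DCEFGH/A/- → run D
t=6: L0/L1/L2 = CEFGH/AD/- → run C
t=7: L0/L1/L2 = CEFGH/AD/- → run C
t=8: L0/L1/L2 = CEFGH/AD/- → run C
t=9: L0/L1/L2 = EFGH/ADC/- → run E
t=10: L0/L1/L2 = EFGH/ADC/- → run E
t=11: L0/L1/L2 = EFGH/ADC/- → run E
t=12: L0/L1/L2 = FGH/ADCE/- → run F
t=13: L0/L1/L2 = FGH/ADCE/- → run F
t=14: L0/L1/L2 = FGH/ADCE/- → run F
t=15: L0/L1/L2 = GH/ADCEF/- → run G
t=16: L0/L1/L2 = GH/ADCEF/- → run G
t=17: L0/L1/L2 = GH/ADCEF/- → run G
t=18: L0/L1/L2 = H/ADCEFG/- → run H
t=19: L0/L1/L2 = H/ADCEFG/- → run H
t=20: L0/L1/L2 = H/ADCEFG/- → run H
t=21: L0/L1/L2 = -/ADCEFGH/- → run A
t=22: L0/L1/L2 = -/ADCEFGH/- → run A
t=23: L0/L1/L2 = -/ADCEFGH/- → run A
t=24: L0/L1/L2 = -/ADCEFGH/- → run A
t=25: L0/L1/L2 = -/DCEFGH/- → run D
t=26: L0/L1/L2 = -/DCEFGH/- → run D
t=27: L0/L1/L2 = -/CEFGH/- → run C
t=28: L0/L1/L2 = -/CEFGH/- → run C
t=29: L0/L1/L2 = -/CEFGH/- → run C
t=30: L0/L1/L2 = -/CEFGH/- → run C
t=31: L0/L1/L2 = -/CEFGH/- → run C
t=32: L0/L1/L2 = -/EFGH/- → run E
t=33: L0/L1/L2 = -/EFGH/- → run E
t=34: L0/L1/L2 = -/EFGH/- → run E
t=35: L0/L1/L2 = -/FGH/- → run F
t=36: L0/L1/L2 = -/GH/- → run G
t=37: L0/L1/L2 = -/GH/- → run G
t=38: L0/L1/L2 = -/H/- → run H
t=39: L0/L1/L2 = -/H/- → run H
t=40: L0/L1/L2 = -/H/- → run H
t=41: L0/L1/L2 = -/H/- → run H
t=42: (idle)
t=43: (idle)
t=44: (idle)
t=45: (idle)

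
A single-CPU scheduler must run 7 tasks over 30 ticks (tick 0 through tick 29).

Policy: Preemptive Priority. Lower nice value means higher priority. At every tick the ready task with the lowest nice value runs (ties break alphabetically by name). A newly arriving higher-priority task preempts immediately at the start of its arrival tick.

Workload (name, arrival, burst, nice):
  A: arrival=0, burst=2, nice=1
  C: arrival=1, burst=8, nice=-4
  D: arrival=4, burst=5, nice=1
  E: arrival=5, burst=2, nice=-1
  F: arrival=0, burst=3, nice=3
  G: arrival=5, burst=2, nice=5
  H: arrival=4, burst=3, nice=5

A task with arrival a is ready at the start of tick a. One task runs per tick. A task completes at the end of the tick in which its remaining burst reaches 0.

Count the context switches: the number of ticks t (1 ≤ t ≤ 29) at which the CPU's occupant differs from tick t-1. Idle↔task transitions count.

context switches = 8

t=0: ready={A,F} → run A
t=1: ready={A,C,F} → run C
t=2: ready={A,C,F} → run C
t=3: ready={A,C,F} → run C
t=4: ready={A,C,D,F,H} → run C
t=5: ready={A,C,D,E,F,G,H} → run C
t=6: ready={A,C,D,E,F,G,H} → run C
t=7: ready={A,C,D,E,F,G,H} → run C
t=8: ready={A,C,D,E,F,G,H} → run C
t=9: ready={A,D,E,F,G,H} → run E
t=10: ready={A,D,E,F,G,H} → run E
t=11: ready={A,D,F,G,H} → run A
t=12: ready={D,F,G,H} → run D
t=13: ready={D,F,G,H} → run D
t=14: ready={D,F,G,H} → run D
t=15: ready={D,F,G,H} → run D
t=16: ready={D,F,G,H} → run D
t=17: ready={F,G,H} → run F
t=18: ready={F,G,H} → run F
t=19: ready={F,G,H} → run F
t=20: ready={G,H} → run G
t=21: ready={G,H} → run G
t=22: ready={H} → run H
t=23: ready={H} → run H
t=24: ready={H} → run H
t=25: (idle)
t=26: (idle)
t=27: (idle)
t=28: (idle)
t=29: (idle)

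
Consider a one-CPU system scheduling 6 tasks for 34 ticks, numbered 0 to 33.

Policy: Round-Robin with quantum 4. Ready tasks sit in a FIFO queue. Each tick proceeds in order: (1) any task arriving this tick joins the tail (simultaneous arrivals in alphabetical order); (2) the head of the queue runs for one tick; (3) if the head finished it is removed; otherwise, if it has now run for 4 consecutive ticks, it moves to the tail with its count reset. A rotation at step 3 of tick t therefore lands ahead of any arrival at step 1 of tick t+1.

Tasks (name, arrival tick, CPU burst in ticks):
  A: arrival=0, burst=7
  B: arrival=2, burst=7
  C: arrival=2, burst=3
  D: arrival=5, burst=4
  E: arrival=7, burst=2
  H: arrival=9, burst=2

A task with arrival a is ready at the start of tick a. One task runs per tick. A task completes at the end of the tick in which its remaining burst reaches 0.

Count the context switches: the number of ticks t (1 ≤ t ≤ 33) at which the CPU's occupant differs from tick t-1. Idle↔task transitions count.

t=0: queue=[A] q_used=0 → run A
t=1: queue=[A] q_used=1 → run A
t=2: queue=[A,B,C] q_used=2 → run A
t=3: queue=[A,B,C] q_used=3 → run A
t=4: queue=[B,C,A] q_used=0 → run B
t=5: queue=[B,C,A,D] q_used=1 → run B
t=6: queue=[B,C,A,D] q_used=2 → run B
t=7: queue=[B,C,A,D,E] q_used=3 → run B
t=8: queue=[C,A,D,E,B] q_used=0 → run C
t=9: queue=[C,A,D,E,B,H] q_used=1 → run C
t=10: queue=[C,A,D,E,B,H] q_used=2 → run C
t=11: queue=[A,D,E,B,H] q_used=0 → run A
t=12: queue=[A,D,E,B,H] q_used=1 → run A
t=13: queue=[A,D,E,B,H] q_used=2 → run A
t=14: queue=[D,E,B,H] q_used=0 → run D
t=15: queue=[D,E,B,H] q_used=1 → run D
t=16: queue=[D,E,B,H] q_used=2 → run D
t=17: queue=[D,E,B,H] q_used=3 → run D
t=18: queue=[E,B,H] q_used=0 → run E
t=19: queue=[E,B,H] q_used=1 → run E
t=20: queue=[B,H] q_used=0 → run B
t=21: queue=[B,H] q_used=1 → run B
t=22: queue=[B,H] q_used=2 → run B
t=23: queue=[H] q_used=0 → run H
t=24: queue=[H] q_used=1 → run H
t=25: (idle)
t=26: (idle)
t=27: (idle)
t=28: (idle)
t=29: (idle)
t=30: (idle)
t=31: (idle)
t=32: (idle)
t=33: (idle)

context switches = 8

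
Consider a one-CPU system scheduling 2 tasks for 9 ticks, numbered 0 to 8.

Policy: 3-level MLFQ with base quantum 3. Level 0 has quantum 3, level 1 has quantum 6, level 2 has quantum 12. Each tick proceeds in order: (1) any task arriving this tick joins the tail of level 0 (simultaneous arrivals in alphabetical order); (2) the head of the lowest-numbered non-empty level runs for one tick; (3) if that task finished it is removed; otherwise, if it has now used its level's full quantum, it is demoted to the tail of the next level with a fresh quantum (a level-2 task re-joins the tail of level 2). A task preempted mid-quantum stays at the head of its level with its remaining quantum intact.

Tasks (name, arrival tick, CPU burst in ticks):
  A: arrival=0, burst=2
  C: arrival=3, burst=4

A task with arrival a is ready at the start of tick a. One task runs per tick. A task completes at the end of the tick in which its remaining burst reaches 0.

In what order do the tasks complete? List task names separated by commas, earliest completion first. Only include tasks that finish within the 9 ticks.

completion order = A, C

t=0: L0/L1/L2 = A/-/- → run A
t=1: L0/L1/L2 = A/-/- → run A
t=2: (idle)
t=3: L0/L1/L2 = C/-/- → run C
t=4: L0/L1/L2 = C/-/- → run C
t=5: L0/L1/L2 = C/-/- → run C
t=6: L0/L1/L2 = -/C/- → run C
t=7: (idle)
t=8: (idle)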